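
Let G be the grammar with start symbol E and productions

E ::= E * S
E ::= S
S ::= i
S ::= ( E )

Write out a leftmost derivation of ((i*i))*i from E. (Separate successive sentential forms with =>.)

E => E*S   [E ::= E * S]
E*S => S*S   [E ::= S]
S*S => (E)*S   [S ::= ( E )]
(E)*S => (S)*S   [E ::= S]
(S)*S => ((E))*S   [S ::= ( E )]
((E))*S => ((E*S))*S   [E ::= E * S]
((E*S))*S => ((S*S))*S   [E ::= S]
((S*S))*S => ((i*S))*S   [S ::= i]
((i*S))*S => ((i*i))*S   [S ::= i]
((i*i))*S => ((i*i))*i   [S ::= i]

E => E*S => S*S => (E)*S => (S)*S => ((E))*S => ((E*S))*S => ((S*S))*S => ((i*S))*S => ((i*i))*S => ((i*i))*i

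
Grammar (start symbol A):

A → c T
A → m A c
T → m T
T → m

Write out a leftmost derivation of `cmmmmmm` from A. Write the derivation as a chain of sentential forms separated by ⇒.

A⇒cT⇒cmT⇒cmmT⇒cmmmT⇒cmmmmT⇒cmmmmmT⇒cmmmmmm

A ⇒ cT   [A → c T]
cT ⇒ cmT   [T → m T]
cmT ⇒ cmmT   [T → m T]
cmmT ⇒ cmmmT   [T → m T]
cmmmT ⇒ cmmmmT   [T → m T]
cmmmmT ⇒ cmmmmmT   [T → m T]
cmmmmmT ⇒ cmmmmmm   [T → m]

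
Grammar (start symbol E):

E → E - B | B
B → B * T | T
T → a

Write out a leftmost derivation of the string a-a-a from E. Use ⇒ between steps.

E ⇒ E-B   [E → E - B]
E-B ⇒ E-B-B   [E → E - B]
E-B-B ⇒ B-B-B   [E → B]
B-B-B ⇒ T-B-B   [B → T]
T-B-B ⇒ a-B-B   [T → a]
a-B-B ⇒ a-T-B   [B → T]
a-T-B ⇒ a-a-B   [T → a]
a-a-B ⇒ a-a-T   [B → T]
a-a-T ⇒ a-a-a   [T → a]

E ⇒ E-B ⇒ E-B-B ⇒ B-B-B ⇒ T-B-B ⇒ a-B-B ⇒ a-T-B ⇒ a-a-B ⇒ a-a-T ⇒ a-a-a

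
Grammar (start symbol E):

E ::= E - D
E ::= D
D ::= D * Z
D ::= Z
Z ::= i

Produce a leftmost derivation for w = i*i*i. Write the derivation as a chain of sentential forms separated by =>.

E => D => D*Z => D*Z*Z => Z*Z*Z => i*Z*Z => i*i*Z => i*i*i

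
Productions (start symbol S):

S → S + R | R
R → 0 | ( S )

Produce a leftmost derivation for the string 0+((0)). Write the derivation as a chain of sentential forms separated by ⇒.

S ⇒ S+R   [S → S + R]
S+R ⇒ R+R   [S → R]
R+R ⇒ 0+R   [R → 0]
0+R ⇒ 0+(S)   [R → ( S )]
0+(S) ⇒ 0+(R)   [S → R]
0+(R) ⇒ 0+((S))   [R → ( S )]
0+((S)) ⇒ 0+((R))   [S → R]
0+((R)) ⇒ 0+((0))   [R → 0]

S ⇒ S+R ⇒ R+R ⇒ 0+R ⇒ 0+(S) ⇒ 0+(R) ⇒ 0+((S)) ⇒ 0+((R)) ⇒ 0+((0))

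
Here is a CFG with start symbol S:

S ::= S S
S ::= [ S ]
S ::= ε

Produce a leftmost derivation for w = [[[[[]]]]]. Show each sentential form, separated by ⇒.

S ⇒ [S]   [S ::= [ S ]]
[S] ⇒ [[S]]   [S ::= [ S ]]
[[S]] ⇒ [[[S]]]   [S ::= [ S ]]
[[[S]]] ⇒ [[[[S]]]]   [S ::= [ S ]]
[[[[S]]]] ⇒ [[[[SS]]]]   [S ::= S S]
[[[[SS]]]] ⇒ [[[[[S]S]]]]   [S ::= [ S ]]
[[[[[S]S]]]] ⇒ [[[[[]S]]]]   [S ::= ε]
[[[[[]S]]]] ⇒ [[[[[]]]]]   [S ::= ε]

S ⇒ [S] ⇒ [[S]] ⇒ [[[S]]] ⇒ [[[[S]]]] ⇒ [[[[SS]]]] ⇒ [[[[[S]S]]]] ⇒ [[[[[]S]]]] ⇒ [[[[[]]]]]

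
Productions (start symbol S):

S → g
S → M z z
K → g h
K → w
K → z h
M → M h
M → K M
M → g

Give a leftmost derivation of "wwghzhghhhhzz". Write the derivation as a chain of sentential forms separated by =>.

S=>Mzz=>KMzz=>wMzz=>wMhzz=>wKMhzz=>wwMhzz=>wwKMhzz=>wwghMhzz=>wwghKMhzz=>wwghzhMhzz=>wwghzhMhhzz=>wwghzhMhhhzz=>wwghzhMhhhhzz=>wwghzhghhhhzz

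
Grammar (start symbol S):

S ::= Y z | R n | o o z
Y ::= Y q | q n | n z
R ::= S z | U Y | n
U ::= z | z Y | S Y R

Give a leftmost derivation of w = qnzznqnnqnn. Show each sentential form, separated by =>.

S=>Rn=>UYn=>SYRYn=>RnYRYn=>SznYRYn=>YzznYRYn=>qnzznYRYn=>qnzznqnRYn=>qnzznqnnYn=>qnzznqnnqnn

S => Rn   [S ::= R n]
Rn => UYn   [R ::= U Y]
UYn => SYRYn   [U ::= S Y R]
SYRYn => RnYRYn   [S ::= R n]
RnYRYn => SznYRYn   [R ::= S z]
SznYRYn => YzznYRYn   [S ::= Y z]
YzznYRYn => qnzznYRYn   [Y ::= q n]
qnzznYRYn => qnzznqnRYn   [Y ::= q n]
qnzznqnRYn => qnzznqnnYn   [R ::= n]
qnzznqnnYn => qnzznqnnqnn   [Y ::= q n]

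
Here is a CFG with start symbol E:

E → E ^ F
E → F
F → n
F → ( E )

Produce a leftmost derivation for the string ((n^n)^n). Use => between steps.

E => F   [E → F]
F => (E)   [F → ( E )]
(E) => (E^F)   [E → E ^ F]
(E^F) => (F^F)   [E → F]
(F^F) => ((E)^F)   [F → ( E )]
((E)^F) => ((E^F)^F)   [E → E ^ F]
((E^F)^F) => ((F^F)^F)   [E → F]
((F^F)^F) => ((n^F)^F)   [F → n]
((n^F)^F) => ((n^n)^F)   [F → n]
((n^n)^F) => ((n^n)^n)   [F → n]

E=>F=>(E)=>(E^F)=>(F^F)=>((E)^F)=>((E^F)^F)=>((F^F)^F)=>((n^F)^F)=>((n^n)^F)=>((n^n)^n)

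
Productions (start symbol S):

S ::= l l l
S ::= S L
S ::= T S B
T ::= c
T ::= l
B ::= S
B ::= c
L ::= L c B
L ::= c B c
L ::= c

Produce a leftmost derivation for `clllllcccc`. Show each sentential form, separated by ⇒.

S ⇒ TSB   [S ::= T S B]
TSB ⇒ cSB   [T ::= c]
cSB ⇒ cTSBB   [S ::= T S B]
cTSBB ⇒ clSBB   [T ::= l]
clSBB ⇒ clTSBBB   [S ::= T S B]
clTSBBB ⇒ cllSBBB   [T ::= l]
cllSBBB ⇒ cllSLBBB   [S ::= S L]
cllSLBBB ⇒ clllllLBBB   [S ::= l l l]
clllllLBBB ⇒ clllllcBBB   [L ::= c]
clllllcBBB ⇒ clllllccBB   [B ::= c]
clllllccBB ⇒ clllllcccB   [B ::= c]
clllllcccB ⇒ clllllcccc   [B ::= c]

S⇒TSB⇒cSB⇒cTSBB⇒clSBB⇒clTSBBB⇒cllSBBB⇒cllSLBBB⇒clllllLBBB⇒clllllcBBB⇒clllllccBB⇒clllllcccB⇒clllllcccc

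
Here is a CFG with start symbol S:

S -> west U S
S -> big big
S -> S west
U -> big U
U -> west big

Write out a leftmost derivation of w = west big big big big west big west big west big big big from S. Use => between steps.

S => west U S => west big U S => west big big U S => west big big big U S => west big big big big U S => west big big big big west big S => west big big big big west big west U S => west big big big big west big west big U S => west big big big big west big west big west big S => west big big big big west big west big west big big big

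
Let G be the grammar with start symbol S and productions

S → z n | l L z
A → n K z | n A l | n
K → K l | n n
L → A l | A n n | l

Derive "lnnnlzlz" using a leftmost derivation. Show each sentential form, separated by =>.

S => lLz   [S → l L z]
lLz => lAlz   [L → A l]
lAlz => lnKzlz   [A → n K z]
lnKzlz => lnKlzlz   [K → K l]
lnKlzlz => lnnnlzlz   [K → n n]

S => lLz => lAlz => lnKzlz => lnKlzlz => lnnnlzlz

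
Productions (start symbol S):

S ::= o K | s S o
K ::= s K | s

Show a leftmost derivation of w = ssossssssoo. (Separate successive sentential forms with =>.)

S=>sSo=>ssSoo=>ssoKoo=>ssosKoo=>ssossKoo=>ssosssKoo=>ssossssKoo=>ssosssssKoo=>ssossssssoo

S => sSo   [S ::= s S o]
sSo => ssSoo   [S ::= s S o]
ssSoo => ssoKoo   [S ::= o K]
ssoKoo => ssosKoo   [K ::= s K]
ssosKoo => ssossKoo   [K ::= s K]
ssossKoo => ssosssKoo   [K ::= s K]
ssosssKoo => ssossssKoo   [K ::= s K]
ssossssKoo => ssosssssKoo   [K ::= s K]
ssosssssKoo => ssossssssoo   [K ::= s]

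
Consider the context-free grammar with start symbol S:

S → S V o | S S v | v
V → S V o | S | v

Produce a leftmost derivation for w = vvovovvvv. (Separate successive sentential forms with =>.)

S => SSv   [S → S S v]
SSv => SSvSv   [S → S S v]
SSvSv => SVoSvSv   [S → S V o]
SVoSvSv => SVoVoSvSv   [S → S V o]
SVoVoSvSv => vVoVoSvSv   [S → v]
vVoVoSvSv => vvoVoSvSv   [V → v]
vvoVoSvSv => vvovoSvSv   [V → v]
vvovoSvSv => vvovovvSv   [S → v]
vvovovvSv => vvovovvvv   [S → v]

S => SSv => SSvSv => SVoSvSv => SVoVoSvSv => vVoVoSvSv => vvoVoSvSv => vvovoSvSv => vvovovvSv => vvovovvvv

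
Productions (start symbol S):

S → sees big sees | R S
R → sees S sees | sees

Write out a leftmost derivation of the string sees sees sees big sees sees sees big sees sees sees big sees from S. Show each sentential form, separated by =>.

S => R S => sees S sees S => sees R S sees S => sees sees S sees S sees S => sees sees sees big sees sees S sees S => sees sees sees big sees sees sees big sees sees S => sees sees sees big sees sees sees big sees sees sees big sees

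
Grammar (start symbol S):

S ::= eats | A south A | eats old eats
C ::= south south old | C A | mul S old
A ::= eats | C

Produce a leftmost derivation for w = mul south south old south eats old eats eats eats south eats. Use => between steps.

S => A south A => C south A => C A south A => C A A south A => C A A A south A => mul S old A A A south A => mul A south A old A A A south A => mul C south A old A A A south A => mul south south old south A old A A A south A => mul south south old south eats old A A A south A => mul south south old south eats old eats A A south A => mul south south old south eats old eats eats A south A => mul south south old south eats old eats eats eats south A => mul south south old south eats old eats eats eats south eats

S => A south A   [S ::= A south A]
A south A => C south A   [A ::= C]
C south A => C A south A   [C ::= C A]
C A south A => C A A south A   [C ::= C A]
C A A south A => C A A A south A   [C ::= C A]
C A A A south A => mul S old A A A south A   [C ::= mul S old]
mul S old A A A south A => mul A south A old A A A south A   [S ::= A south A]
mul A south A old A A A south A => mul C south A old A A A south A   [A ::= C]
mul C south A old A A A south A => mul south south old south A old A A A south A   [C ::= south south old]
mul south south old south A old A A A south A => mul south south old south eats old A A A south A   [A ::= eats]
mul south south old south eats old A A A south A => mul south south old south eats old eats A A south A   [A ::= eats]
mul south south old south eats old eats A A south A => mul south south old south eats old eats eats A south A   [A ::= eats]
mul south south old south eats old eats eats A south A => mul south south old south eats old eats eats eats south A   [A ::= eats]
mul south south old south eats old eats eats eats south A => mul south south old south eats old eats eats eats south eats   [A ::= eats]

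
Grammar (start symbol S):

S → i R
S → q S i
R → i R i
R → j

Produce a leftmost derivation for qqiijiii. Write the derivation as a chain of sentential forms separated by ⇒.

S ⇒ qSi ⇒ qqSii ⇒ qqiRii ⇒ qqiiRiii ⇒ qqiijiii

S ⇒ qSi   [S → q S i]
qSi ⇒ qqSii   [S → q S i]
qqSii ⇒ qqiRii   [S → i R]
qqiRii ⇒ qqiiRiii   [R → i R i]
qqiiRiii ⇒ qqiijiii   [R → j]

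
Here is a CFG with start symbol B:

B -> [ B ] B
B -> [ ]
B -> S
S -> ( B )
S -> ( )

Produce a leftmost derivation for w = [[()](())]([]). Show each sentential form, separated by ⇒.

B ⇒ [B]B ⇒ [[B]B]B ⇒ [[S]B]B ⇒ [[()]B]B ⇒ [[()]S]B ⇒ [[()](B)]B ⇒ [[()](S)]B ⇒ [[()](())]B ⇒ [[()](())]S ⇒ [[()](())](B) ⇒ [[()](())]([])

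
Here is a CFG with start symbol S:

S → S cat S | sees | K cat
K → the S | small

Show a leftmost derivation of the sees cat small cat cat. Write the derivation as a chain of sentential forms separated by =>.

S => K cat => the S cat => the S cat S cat => the sees cat S cat => the sees cat K cat cat => the sees cat small cat cat

S => K cat   [S → K cat]
K cat => the S cat   [K → the S]
the S cat => the S cat S cat   [S → S cat S]
the S cat S cat => the sees cat S cat   [S → sees]
the sees cat S cat => the sees cat K cat cat   [S → K cat]
the sees cat K cat cat => the sees cat small cat cat   [K → small]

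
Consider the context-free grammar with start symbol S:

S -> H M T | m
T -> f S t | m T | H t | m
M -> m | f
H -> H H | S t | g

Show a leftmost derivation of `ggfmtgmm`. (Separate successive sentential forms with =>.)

S => HMT   [S -> H M T]
HMT => HHMT   [H -> H H]
HHMT => gHMT   [H -> g]
gHMT => gHHMT   [H -> H H]
gHHMT => gStHMT   [H -> S t]
gStHMT => gHMTtHMT   [S -> H M T]
gHMTtHMT => ggMTtHMT   [H -> g]
ggMTtHMT => ggfTtHMT   [M -> f]
ggfTtHMT => ggfmtHMT   [T -> m]
ggfmtHMT => ggfmtgMT   [H -> g]
ggfmtgMT => ggfmtgmT   [M -> m]
ggfmtgmT => ggfmtgmm   [T -> m]

S=>HMT=>HHMT=>gHMT=>gHHMT=>gStHMT=>gHMTtHMT=>ggMTtHMT=>ggfTtHMT=>ggfmtHMT=>ggfmtgMT=>ggfmtgmT=>ggfmtgmm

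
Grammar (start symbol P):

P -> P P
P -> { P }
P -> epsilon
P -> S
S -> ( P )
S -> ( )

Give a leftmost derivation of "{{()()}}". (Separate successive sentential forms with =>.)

P => PP => {P}P => {{P}}P => {{PP}}P => {{SP}}P => {{()P}}P => {{()S}}P => {{()()}}P => {{()()}}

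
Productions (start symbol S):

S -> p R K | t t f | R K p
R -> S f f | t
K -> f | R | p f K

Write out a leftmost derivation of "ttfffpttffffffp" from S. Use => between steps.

S => RKp   [S -> R K p]
RKp => SffKp   [R -> S f f]
SffKp => ttfffKp   [S -> t t f]
ttfffKp => ttfffRp   [K -> R]
ttfffRp => ttfffSffp   [R -> S f f]
ttfffSffp => ttfffpRKffp   [S -> p R K]
ttfffpRKffp => ttfffpSffKffp   [R -> S f f]
ttfffpSffKffp => ttfffpttfffKffp   [S -> t t f]
ttfffpttfffKffp => ttfffpttffffffp   [K -> f]

S=>RKp=>SffKp=>ttfffKp=>ttfffRp=>ttfffSffp=>ttfffpRKffp=>ttfffpSffKffp=>ttfffpttfffKffp=>ttfffpttffffffp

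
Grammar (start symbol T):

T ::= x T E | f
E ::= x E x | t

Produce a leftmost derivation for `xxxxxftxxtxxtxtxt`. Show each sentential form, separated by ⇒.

T⇒xTE⇒xxTEE⇒xxxTEEE⇒xxxxTEEEE⇒xxxxxTEEEEE⇒xxxxxfEEEEE⇒xxxxxftEEEE⇒xxxxxftxExEEE⇒xxxxxftxxExxEEE⇒xxxxxftxxtxxEEE⇒xxxxxftxxtxxtEE⇒xxxxxftxxtxxtxExE⇒xxxxxftxxtxxtxtxE⇒xxxxxftxxtxxtxtxt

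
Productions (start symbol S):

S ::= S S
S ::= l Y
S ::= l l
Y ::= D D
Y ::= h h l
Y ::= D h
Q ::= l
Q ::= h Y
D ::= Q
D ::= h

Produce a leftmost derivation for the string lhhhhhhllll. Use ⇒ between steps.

S ⇒ SS   [S ::= S S]
SS ⇒ SSS   [S ::= S S]
SSS ⇒ lYSS   [S ::= l Y]
lYSS ⇒ lDhSS   [Y ::= D h]
lDhSS ⇒ lQhSS   [D ::= Q]
lQhSS ⇒ lhYhSS   [Q ::= h Y]
lhYhSS ⇒ lhDDhSS   [Y ::= D D]
lhDDhSS ⇒ lhhDhSS   [D ::= h]
lhhDhSS ⇒ lhhQhSS   [D ::= Q]
lhhQhSS ⇒ lhhhYhSS   [Q ::= h Y]
lhhhYhSS ⇒ lhhhDhhSS   [Y ::= D h]
lhhhDhhSS ⇒ lhhhhhhSS   [D ::= h]
lhhhhhhSS ⇒ lhhhhhhllS   [S ::= l l]
lhhhhhhllS ⇒ lhhhhhhllll   [S ::= l l]

S ⇒ SS ⇒ SSS ⇒ lYSS ⇒ lDhSS ⇒ lQhSS ⇒ lhYhSS ⇒ lhDDhSS ⇒ lhhDhSS ⇒ lhhQhSS ⇒ lhhhYhSS ⇒ lhhhDhhSS ⇒ lhhhhhhSS ⇒ lhhhhhhllS ⇒ lhhhhhhllll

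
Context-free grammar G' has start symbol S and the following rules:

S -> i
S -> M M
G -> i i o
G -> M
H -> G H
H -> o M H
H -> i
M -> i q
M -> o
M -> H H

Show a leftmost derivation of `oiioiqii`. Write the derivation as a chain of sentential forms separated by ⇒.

S ⇒ MM   [S -> M M]
MM ⇒ oM   [M -> o]
oM ⇒ oHH   [M -> H H]
oHH ⇒ oGHH   [H -> G H]
oGHH ⇒ oiioHH   [G -> i i o]
oiioHH ⇒ oiioGHH   [H -> G H]
oiioGHH ⇒ oiioMHH   [G -> M]
oiioMHH ⇒ oiioiqHH   [M -> i q]
oiioiqHH ⇒ oiioiqiH   [H -> i]
oiioiqiH ⇒ oiioiqii   [H -> i]

S ⇒ MM ⇒ oM ⇒ oHH ⇒ oGHH ⇒ oiioHH ⇒ oiioGHH ⇒ oiioMHH ⇒ oiioiqHH ⇒ oiioiqiH ⇒ oiioiqii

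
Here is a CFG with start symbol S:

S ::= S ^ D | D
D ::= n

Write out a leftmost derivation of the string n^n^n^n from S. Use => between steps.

S => S^D => S^D^D => S^D^D^D => D^D^D^D => n^D^D^D => n^n^D^D => n^n^n^D => n^n^n^n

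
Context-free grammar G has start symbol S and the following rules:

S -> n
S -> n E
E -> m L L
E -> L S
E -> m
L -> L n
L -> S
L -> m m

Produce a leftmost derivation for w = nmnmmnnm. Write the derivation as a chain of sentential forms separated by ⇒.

S ⇒ nE ⇒ nmLL ⇒ nmSL ⇒ nmnEL ⇒ nmnLSL ⇒ nmnmmSL ⇒ nmnmmnL ⇒ nmnmmnS ⇒ nmnmmnnE ⇒ nmnmmnnm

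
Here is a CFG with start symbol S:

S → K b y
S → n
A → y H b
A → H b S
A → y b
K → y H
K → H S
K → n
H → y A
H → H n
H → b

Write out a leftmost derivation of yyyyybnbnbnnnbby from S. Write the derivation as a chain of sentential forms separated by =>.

S => Kby => yHby => yyAby => yyyHbby => yyyHnbby => yyyHnnbby => yyyyAnnbby => yyyyHbSnnbby => yyyyyAbSnnbby => yyyyyHbSbSnnbby => yyyyyHnbSbSnnbby => yyyyybnbSbSnnbby => yyyyybnbnbSnnbby => yyyyybnbnbnnnbby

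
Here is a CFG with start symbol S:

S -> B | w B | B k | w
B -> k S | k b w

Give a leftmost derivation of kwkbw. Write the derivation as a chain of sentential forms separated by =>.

S => B   [S -> B]
B => kS   [B -> k S]
kS => kwB   [S -> w B]
kwB => kwkbw   [B -> k b w]

S => B => kS => kwB => kwkbw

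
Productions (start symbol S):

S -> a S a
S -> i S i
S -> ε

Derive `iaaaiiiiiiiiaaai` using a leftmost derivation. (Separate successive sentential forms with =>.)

S => iSi => iaSai => iaaSaai => iaaaSaaai => iaaaiSiaaai => iaaaiiSiiaaai => iaaaiiiSiiiaaai => iaaaiiiiSiiiiaaai => iaaaiiiiiiiiaaai

S => iSi   [S -> i S i]
iSi => iaSai   [S -> a S a]
iaSai => iaaSaai   [S -> a S a]
iaaSaai => iaaaSaaai   [S -> a S a]
iaaaSaaai => iaaaiSiaaai   [S -> i S i]
iaaaiSiaaai => iaaaiiSiiaaai   [S -> i S i]
iaaaiiSiiaaai => iaaaiiiSiiiaaai   [S -> i S i]
iaaaiiiSiiiaaai => iaaaiiiiSiiiiaaai   [S -> i S i]
iaaaiiiiSiiiiaaai => iaaaiiiiiiiiaaai   [S -> ε]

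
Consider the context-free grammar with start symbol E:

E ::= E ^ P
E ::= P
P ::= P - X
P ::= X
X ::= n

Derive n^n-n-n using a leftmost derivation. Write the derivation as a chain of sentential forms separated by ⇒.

E ⇒ E^P   [E ::= E ^ P]
E^P ⇒ P^P   [E ::= P]
P^P ⇒ X^P   [P ::= X]
X^P ⇒ n^P   [X ::= n]
n^P ⇒ n^P-X   [P ::= P - X]
n^P-X ⇒ n^P-X-X   [P ::= P - X]
n^P-X-X ⇒ n^X-X-X   [P ::= X]
n^X-X-X ⇒ n^n-X-X   [X ::= n]
n^n-X-X ⇒ n^n-n-X   [X ::= n]
n^n-n-X ⇒ n^n-n-n   [X ::= n]

E ⇒ E^P ⇒ P^P ⇒ X^P ⇒ n^P ⇒ n^P-X ⇒ n^P-X-X ⇒ n^X-X-X ⇒ n^n-X-X ⇒ n^n-n-X ⇒ n^n-n-n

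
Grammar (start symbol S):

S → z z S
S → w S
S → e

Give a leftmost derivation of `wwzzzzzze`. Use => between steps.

S => wS   [S → w S]
wS => wwS   [S → w S]
wwS => wwzzS   [S → z z S]
wwzzS => wwzzzzS   [S → z z S]
wwzzzzS => wwzzzzzzS   [S → z z S]
wwzzzzzzS => wwzzzzzze   [S → e]

S => wS => wwS => wwzzS => wwzzzzS => wwzzzzzzS => wwzzzzzze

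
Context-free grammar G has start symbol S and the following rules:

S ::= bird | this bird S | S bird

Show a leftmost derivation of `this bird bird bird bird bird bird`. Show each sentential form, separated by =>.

S => S bird => S bird bird => S bird bird bird => S bird bird bird bird => this bird S bird bird bird bird => this bird bird bird bird bird bird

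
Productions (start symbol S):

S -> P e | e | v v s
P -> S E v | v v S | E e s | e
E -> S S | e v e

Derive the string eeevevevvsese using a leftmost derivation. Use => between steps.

S => Pe   [S -> P e]
Pe => Eese   [P -> E e s]
Eese => SSese   [E -> S S]
SSese => PeSese   [S -> P e]
PeSese => SEveSese   [P -> S E v]
SEveSese => PeEveSese   [S -> P e]
PeEveSese => eeEveSese   [P -> e]
eeEveSese => eeeveveSese   [E -> e v e]
eeeveveSese => eeevevevvsese   [S -> v v s]

S => Pe => Eese => SSese => PeSese => SEveSese => PeEveSese => eeEveSese => eeeveveSese => eeevevevvsese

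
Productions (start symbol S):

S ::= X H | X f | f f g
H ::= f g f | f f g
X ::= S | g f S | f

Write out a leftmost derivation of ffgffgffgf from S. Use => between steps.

S=>Xf=>Sf=>XHf=>SHf=>XHHf=>SHHf=>ffgHHf=>ffgffgHf=>ffgffgffgf

S => Xf   [S ::= X f]
Xf => Sf   [X ::= S]
Sf => XHf   [S ::= X H]
XHf => SHf   [X ::= S]
SHf => XHHf   [S ::= X H]
XHHf => SHHf   [X ::= S]
SHHf => ffgHHf   [S ::= f f g]
ffgHHf => ffgffgHf   [H ::= f f g]
ffgffgHf => ffgffgffgf   [H ::= f f g]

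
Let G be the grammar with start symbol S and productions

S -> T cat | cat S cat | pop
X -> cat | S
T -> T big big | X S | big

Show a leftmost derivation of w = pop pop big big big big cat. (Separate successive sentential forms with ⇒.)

S ⇒ T cat ⇒ T big big cat ⇒ T big big big big cat ⇒ X S big big big big cat ⇒ S S big big big big cat ⇒ pop S big big big big cat ⇒ pop pop big big big big cat

S ⇒ T cat   [S -> T cat]
T cat ⇒ T big big cat   [T -> T big big]
T big big cat ⇒ T big big big big cat   [T -> T big big]
T big big big big cat ⇒ X S big big big big cat   [T -> X S]
X S big big big big cat ⇒ S S big big big big cat   [X -> S]
S S big big big big cat ⇒ pop S big big big big cat   [S -> pop]
pop S big big big big cat ⇒ pop pop big big big big cat   [S -> pop]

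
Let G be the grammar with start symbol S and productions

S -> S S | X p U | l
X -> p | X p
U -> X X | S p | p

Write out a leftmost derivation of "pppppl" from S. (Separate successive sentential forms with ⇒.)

S ⇒ SS   [S -> S S]
SS ⇒ XpUS   [S -> X p U]
XpUS ⇒ ppUS   [X -> p]
ppUS ⇒ ppXXS   [U -> X X]
ppXXS ⇒ ppXpXS   [X -> X p]
ppXpXS ⇒ ppppXS   [X -> p]
ppppXS ⇒ pppppS   [X -> p]
pppppS ⇒ pppppl   [S -> l]

S ⇒ SS ⇒ XpUS ⇒ ppUS ⇒ ppXXS ⇒ ppXpXS ⇒ ppppXS ⇒ pppppS ⇒ pppppl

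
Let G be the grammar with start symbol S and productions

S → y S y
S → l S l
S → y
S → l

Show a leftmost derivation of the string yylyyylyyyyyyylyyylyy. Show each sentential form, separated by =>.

S=>ySy=>yySyy=>yylSlyy=>yylySylyy=>yylyySyylyy=>yylyyySyyylyy=>yylyyylSlyyylyy=>yylyyylySylyyylyy=>yylyyylyySyylyyylyy=>yylyyylyyySyyylyyylyy=>yylyyylyyyyyyylyyylyy

S => ySy   [S → y S y]
ySy => yySyy   [S → y S y]
yySyy => yylSlyy   [S → l S l]
yylSlyy => yylySylyy   [S → y S y]
yylySylyy => yylyySyylyy   [S → y S y]
yylyySyylyy => yylyyySyyylyy   [S → y S y]
yylyyySyyylyy => yylyyylSlyyylyy   [S → l S l]
yylyyylSlyyylyy => yylyyylySylyyylyy   [S → y S y]
yylyyylySylyyylyy => yylyyylyySyylyyylyy   [S → y S y]
yylyyylyySyylyyylyy => yylyyylyyySyyylyyylyy   [S → y S y]
yylyyylyyySyyylyyylyy => yylyyylyyyyyyylyyylyy   [S → y]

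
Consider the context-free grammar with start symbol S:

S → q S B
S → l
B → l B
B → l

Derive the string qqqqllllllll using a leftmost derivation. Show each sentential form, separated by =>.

S => qSB   [S → q S B]
qSB => qqSBB   [S → q S B]
qqSBB => qqqSBBB   [S → q S B]
qqqSBBB => qqqqSBBBB   [S → q S B]
qqqqSBBBB => qqqqlBBBB   [S → l]
qqqqlBBBB => qqqqllBBB   [B → l]
qqqqllBBB => qqqqlllBB   [B → l]
qqqqlllBB => qqqqllllBB   [B → l B]
qqqqllllBB => qqqqlllllBB   [B → l B]
qqqqlllllBB => qqqqllllllBB   [B → l B]
qqqqllllllBB => qqqqlllllllB   [B → l]
qqqqlllllllB => qqqqllllllll   [B → l]

S=>qSB=>qqSBB=>qqqSBBB=>qqqqSBBBB=>qqqqlBBBB=>qqqqllBBB=>qqqqlllBB=>qqqqllllBB=>qqqqlllllBB=>qqqqllllllBB=>qqqqlllllllB=>qqqqllllllll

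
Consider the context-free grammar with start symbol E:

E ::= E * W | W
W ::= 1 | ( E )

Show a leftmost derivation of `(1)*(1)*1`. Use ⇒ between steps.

E ⇒ E*W ⇒ E*W*W ⇒ W*W*W ⇒ (E)*W*W ⇒ (W)*W*W ⇒ (1)*W*W ⇒ (1)*(E)*W ⇒ (1)*(W)*W ⇒ (1)*(1)*W ⇒ (1)*(1)*1

E ⇒ E*W   [E ::= E * W]
E*W ⇒ E*W*W   [E ::= E * W]
E*W*W ⇒ W*W*W   [E ::= W]
W*W*W ⇒ (E)*W*W   [W ::= ( E )]
(E)*W*W ⇒ (W)*W*W   [E ::= W]
(W)*W*W ⇒ (1)*W*W   [W ::= 1]
(1)*W*W ⇒ (1)*(E)*W   [W ::= ( E )]
(1)*(E)*W ⇒ (1)*(W)*W   [E ::= W]
(1)*(W)*W ⇒ (1)*(1)*W   [W ::= 1]
(1)*(1)*W ⇒ (1)*(1)*1   [W ::= 1]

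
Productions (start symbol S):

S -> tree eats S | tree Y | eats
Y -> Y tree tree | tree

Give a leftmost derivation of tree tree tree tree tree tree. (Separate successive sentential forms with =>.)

S => tree Y => tree Y tree tree => tree Y tree tree tree tree => tree tree tree tree tree tree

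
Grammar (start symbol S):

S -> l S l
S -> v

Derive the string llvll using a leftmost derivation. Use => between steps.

S=>lSl=>llSll=>llvll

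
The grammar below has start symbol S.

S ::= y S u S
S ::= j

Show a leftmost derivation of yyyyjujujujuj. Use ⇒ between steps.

S⇒ySuS⇒yySuSuS⇒yyySuSuSuS⇒yyyySuSuSuSuS⇒yyyyjuSuSuSuS⇒yyyyjujuSuSuS⇒yyyyjujujuSuS⇒yyyyjujujujuS⇒yyyyjujujujuj

S ⇒ ySuS   [S ::= y S u S]
ySuS ⇒ yySuSuS   [S ::= y S u S]
yySuSuS ⇒ yyySuSuSuS   [S ::= y S u S]
yyySuSuSuS ⇒ yyyySuSuSuSuS   [S ::= y S u S]
yyyySuSuSuSuS ⇒ yyyyjuSuSuSuS   [S ::= j]
yyyyjuSuSuSuS ⇒ yyyyjujuSuSuS   [S ::= j]
yyyyjujuSuSuS ⇒ yyyyjujujuSuS   [S ::= j]
yyyyjujujuSuS ⇒ yyyyjujujujuS   [S ::= j]
yyyyjujujujuS ⇒ yyyyjujujujuj   [S ::= j]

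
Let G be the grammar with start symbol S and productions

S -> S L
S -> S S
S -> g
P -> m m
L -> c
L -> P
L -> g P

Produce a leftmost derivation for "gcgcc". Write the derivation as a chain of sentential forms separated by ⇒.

S ⇒ SL ⇒ SLL ⇒ SSLL ⇒ SLSLL ⇒ gLSLL ⇒ gcSLL ⇒ gcgLL ⇒ gcgcL ⇒ gcgcc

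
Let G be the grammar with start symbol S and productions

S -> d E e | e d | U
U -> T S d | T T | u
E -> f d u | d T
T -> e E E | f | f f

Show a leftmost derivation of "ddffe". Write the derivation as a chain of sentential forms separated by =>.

S => dEe   [S -> d E e]
dEe => ddTe   [E -> d T]
ddTe => ddffe   [T -> f f]

S => dEe => ddTe => ddffe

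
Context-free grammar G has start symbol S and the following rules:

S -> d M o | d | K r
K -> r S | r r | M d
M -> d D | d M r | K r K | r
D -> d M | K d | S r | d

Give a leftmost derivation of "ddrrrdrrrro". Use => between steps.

S => dMo => ddDo => ddSro => ddKrro => ddrSrro => ddrKrrro => ddrrSrrro => ddrrKrrrro => ddrrrSrrrro => ddrrrdrrrro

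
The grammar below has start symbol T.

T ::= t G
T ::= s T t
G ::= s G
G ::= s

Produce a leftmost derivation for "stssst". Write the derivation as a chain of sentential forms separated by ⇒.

T ⇒ sTt ⇒ stGt ⇒ stsGt ⇒ stssGt ⇒ stssst

T ⇒ sTt   [T ::= s T t]
sTt ⇒ stGt   [T ::= t G]
stGt ⇒ stsGt   [G ::= s G]
stsGt ⇒ stssGt   [G ::= s G]
stssGt ⇒ stssst   [G ::= s]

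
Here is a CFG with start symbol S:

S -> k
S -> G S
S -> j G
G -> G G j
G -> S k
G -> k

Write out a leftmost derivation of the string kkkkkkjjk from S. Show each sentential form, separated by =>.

S => GS   [S -> G S]
GS => kS   [G -> k]
kS => kGS   [S -> G S]
kGS => kkS   [G -> k]
kkS => kkGS   [S -> G S]
kkGS => kkGGjS   [G -> G G j]
kkGGjS => kkSkGjS   [G -> S k]
kkSkGjS => kkkkGjS   [S -> k]
kkkkGjS => kkkkGGjjS   [G -> G G j]
kkkkGGjjS => kkkkkGjjS   [G -> k]
kkkkkGjjS => kkkkkkjjS   [G -> k]
kkkkkkjjS => kkkkkkjjk   [S -> k]

S=>GS=>kS=>kGS=>kkS=>kkGS=>kkGGjS=>kkSkGjS=>kkkkGjS=>kkkkGGjjS=>kkkkkGjjS=>kkkkkkjjS=>kkkkkkjjk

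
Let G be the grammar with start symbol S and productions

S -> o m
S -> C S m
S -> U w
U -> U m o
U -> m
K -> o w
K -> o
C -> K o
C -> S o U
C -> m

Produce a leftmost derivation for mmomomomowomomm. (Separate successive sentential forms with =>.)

S => CSm => SoUSm => UwoUSm => UmowoUSm => UmomowoUSm => UmomomowoUSm => UmomomomowoUSm => mmomomomowoUSm => mmomomomowomSm => mmomomomowomomm

S => CSm   [S -> C S m]
CSm => SoUSm   [C -> S o U]
SoUSm => UwoUSm   [S -> U w]
UwoUSm => UmowoUSm   [U -> U m o]
UmowoUSm => UmomowoUSm   [U -> U m o]
UmomowoUSm => UmomomowoUSm   [U -> U m o]
UmomomowoUSm => UmomomomowoUSm   [U -> U m o]
UmomomomowoUSm => mmomomomowoUSm   [U -> m]
mmomomomowoUSm => mmomomomowomSm   [U -> m]
mmomomomowomSm => mmomomomowomomm   [S -> o m]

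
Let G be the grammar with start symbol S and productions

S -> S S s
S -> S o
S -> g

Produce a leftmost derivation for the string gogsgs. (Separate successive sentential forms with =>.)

S => SSs => SSsSs => SoSsSs => goSsSs => gogsSs => gogsgs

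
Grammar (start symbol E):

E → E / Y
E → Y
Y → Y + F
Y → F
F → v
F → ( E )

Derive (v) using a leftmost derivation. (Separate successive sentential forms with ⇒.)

E⇒Y⇒F⇒(E)⇒(Y)⇒(F)⇒(v)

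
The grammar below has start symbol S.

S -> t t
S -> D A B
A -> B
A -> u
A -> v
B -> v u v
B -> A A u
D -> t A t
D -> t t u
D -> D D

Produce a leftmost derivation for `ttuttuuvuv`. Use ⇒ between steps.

S ⇒ DAB   [S -> D A B]
DAB ⇒ DDAB   [D -> D D]
DDAB ⇒ ttuDAB   [D -> t t u]
ttuDAB ⇒ ttuttuAB   [D -> t t u]
ttuttuAB ⇒ ttuttuuB   [A -> u]
ttuttuuB ⇒ ttuttuuvuv   [B -> v u v]

S ⇒ DAB ⇒ DDAB ⇒ ttuDAB ⇒ ttuttuAB ⇒ ttuttuuB ⇒ ttuttuuvuv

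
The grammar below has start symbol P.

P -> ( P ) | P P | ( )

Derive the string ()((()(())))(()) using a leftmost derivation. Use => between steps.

P => PP => ()P => ()PP => ()(P)P => ()((P))P => ()((PP))P => ()((()P))P => ()((()(P)))P => ()((()(())))P => ()((()(())))(P) => ()((()(())))(())

P => PP   [P -> P P]
PP => ()P   [P -> ( )]
()P => ()PP   [P -> P P]
()PP => ()(P)P   [P -> ( P )]
()(P)P => ()((P))P   [P -> ( P )]
()((P))P => ()((PP))P   [P -> P P]
()((PP))P => ()((()P))P   [P -> ( )]
()((()P))P => ()((()(P)))P   [P -> ( P )]
()((()(P)))P => ()((()(())))P   [P -> ( )]
()((()(())))P => ()((()(())))(P)   [P -> ( P )]
()((()(())))(P) => ()((()(())))(())   [P -> ( )]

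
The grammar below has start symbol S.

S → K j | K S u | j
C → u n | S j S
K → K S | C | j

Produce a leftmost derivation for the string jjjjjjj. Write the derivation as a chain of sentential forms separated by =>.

S => Kj => Cj => SjSj => KjjSj => KSjjSj => KSSjjSj => jSSjjSj => jjSjjSj => jjjjjSj => jjjjjjj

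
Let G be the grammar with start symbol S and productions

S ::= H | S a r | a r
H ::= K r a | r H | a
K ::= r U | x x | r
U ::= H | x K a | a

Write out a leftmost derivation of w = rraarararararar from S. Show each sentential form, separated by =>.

S => Sar => Sarar => Sararar => Sarararar => Sararararar => Sarararararar => Harararararar => Kraarararararar => rraarararararar

S => Sar   [S ::= S a r]
Sar => Sarar   [S ::= S a r]
Sarar => Sararar   [S ::= S a r]
Sararar => Sarararar   [S ::= S a r]
Sarararar => Sararararar   [S ::= S a r]
Sararararar => Sarararararar   [S ::= S a r]
Sarararararar => Harararararar   [S ::= H]
Harararararar => Kraarararararar   [H ::= K r a]
Kraarararararar => rraarararararar   [K ::= r]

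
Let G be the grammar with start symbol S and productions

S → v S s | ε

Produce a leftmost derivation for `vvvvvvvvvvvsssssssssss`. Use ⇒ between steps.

S ⇒ vSs   [S → v S s]
vSs ⇒ vvSss   [S → v S s]
vvSss ⇒ vvvSsss   [S → v S s]
vvvSsss ⇒ vvvvSssss   [S → v S s]
vvvvSssss ⇒ vvvvvSsssss   [S → v S s]
vvvvvSsssss ⇒ vvvvvvSssssss   [S → v S s]
vvvvvvSssssss ⇒ vvvvvvvSsssssss   [S → v S s]
vvvvvvvSsssssss ⇒ vvvvvvvvSssssssss   [S → v S s]
vvvvvvvvSssssssss ⇒ vvvvvvvvvSsssssssss   [S → v S s]
vvvvvvvvvSsssssssss ⇒ vvvvvvvvvvSssssssssss   [S → v S s]
vvvvvvvvvvSssssssssss ⇒ vvvvvvvvvvvSsssssssssss   [S → v S s]
vvvvvvvvvvvSsssssssssss ⇒ vvvvvvvvvvvsssssssssss   [S → ε]

S⇒vSs⇒vvSss⇒vvvSsss⇒vvvvSssss⇒vvvvvSsssss⇒vvvvvvSssssss⇒vvvvvvvSsssssss⇒vvvvvvvvSssssssss⇒vvvvvvvvvSsssssssss⇒vvvvvvvvvvSssssssssss⇒vvvvvvvvvvvSsssssssssss⇒vvvvvvvvvvvsssssssssss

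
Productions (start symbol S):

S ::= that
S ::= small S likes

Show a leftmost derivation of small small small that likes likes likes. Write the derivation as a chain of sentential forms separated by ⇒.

S ⇒ small S likes ⇒ small small S likes likes ⇒ small small small S likes likes likes ⇒ small small small that likes likes likes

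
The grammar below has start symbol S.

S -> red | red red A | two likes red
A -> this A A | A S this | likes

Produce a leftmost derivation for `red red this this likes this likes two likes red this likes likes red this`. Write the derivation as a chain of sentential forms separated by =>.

S => red red A   [S -> red red A]
red red A => red red A S this   [A -> A S this]
red red A S this => red red this A A S this   [A -> this A A]
red red this A A S this => red red this this A A A S this   [A -> this A A]
red red this this A A A S this => red red this this likes A A S this   [A -> likes]
red red this this likes A A S this => red red this this likes this A A A S this   [A -> this A A]
red red this this likes this A A A S this => red red this this likes this A S this A A S this   [A -> A S this]
red red this this likes this A S this A A S this => red red this this likes this likes S this A A S this   [A -> likes]
red red this this likes this likes S this A A S this => red red this this likes this likes two likes red this A A S this   [S -> two likes red]
red red this this likes this likes two likes red this A A S this => red red this this likes this likes two likes red this likes A S this   [A -> likes]
red red this this likes this likes two likes red this likes A S this => red red this this likes this likes two likes red this likes likes S this   [A -> likes]
red red this this likes this likes two likes red this likes likes S this => red red this this likes this likes two likes red this likes likes red this   [S -> red]

S => red red A => red red A S this => red red this A A S this => red red this this A A A S this => red red this this likes A A S this => red red this this likes this A A A S this => red red this this likes this A S this A A S this => red red this this likes this likes S this A A S this => red red this this likes this likes two likes red this A A S this => red red this this likes this likes two likes red this likes A S this => red red this this likes this likes two likes red this likes likes S this => red red this this likes this likes two likes red this likes likes red this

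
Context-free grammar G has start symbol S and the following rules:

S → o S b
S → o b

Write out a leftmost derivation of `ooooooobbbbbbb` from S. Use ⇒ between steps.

S⇒oSb⇒ooSbb⇒oooSbbb⇒ooooSbbbb⇒oooooSbbbbb⇒ooooooSbbbbbb⇒ooooooobbbbbbb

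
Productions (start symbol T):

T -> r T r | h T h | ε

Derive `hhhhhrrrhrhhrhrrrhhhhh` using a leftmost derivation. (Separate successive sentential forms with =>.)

T=>hTh=>hhThh=>hhhThhh=>hhhhThhhh=>hhhhhThhhhh=>hhhhhrTrhhhhh=>hhhhhrrTrrhhhhh=>hhhhhrrrTrrrhhhhh=>hhhhhrrrhThrrrhhhhh=>hhhhhrrrhrTrhrrrhhhhh=>hhhhhrrrhrhThrhrrrhhhhh=>hhhhhrrrhrhhrhrrrhhhhh

T => hTh   [T -> h T h]
hTh => hhThh   [T -> h T h]
hhThh => hhhThhh   [T -> h T h]
hhhThhh => hhhhThhhh   [T -> h T h]
hhhhThhhh => hhhhhThhhhh   [T -> h T h]
hhhhhThhhhh => hhhhhrTrhhhhh   [T -> r T r]
hhhhhrTrhhhhh => hhhhhrrTrrhhhhh   [T -> r T r]
hhhhhrrTrrhhhhh => hhhhhrrrTrrrhhhhh   [T -> r T r]
hhhhhrrrTrrrhhhhh => hhhhhrrrhThrrrhhhhh   [T -> h T h]
hhhhhrrrhThrrrhhhhh => hhhhhrrrhrTrhrrrhhhhh   [T -> r T r]
hhhhhrrrhrTrhrrrhhhhh => hhhhhrrrhrhThrhrrrhhhhh   [T -> h T h]
hhhhhrrrhrhThrhrrrhhhhh => hhhhhrrrhrhhrhrrrhhhhh   [T -> ε]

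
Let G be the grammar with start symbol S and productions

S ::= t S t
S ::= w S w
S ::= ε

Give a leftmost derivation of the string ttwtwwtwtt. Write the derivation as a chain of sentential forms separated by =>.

S => tSt => ttStt => ttwSwtt => ttwtStwtt => ttwtwSwtwtt => ttwtwwtwtt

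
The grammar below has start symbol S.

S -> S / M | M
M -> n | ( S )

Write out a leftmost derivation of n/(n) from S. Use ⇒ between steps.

S⇒S/M⇒M/M⇒n/M⇒n/(S)⇒n/(M)⇒n/(n)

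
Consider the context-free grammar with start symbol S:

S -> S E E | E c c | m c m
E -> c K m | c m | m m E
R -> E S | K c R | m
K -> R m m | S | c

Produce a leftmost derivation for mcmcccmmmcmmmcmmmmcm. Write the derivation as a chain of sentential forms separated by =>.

S => SEE   [S -> S E E]
SEE => mcmEE   [S -> m c m]
mcmEE => mcmcKmE   [E -> c K m]
mcmcKmE => mcmcRmmmE   [K -> R m m]
mcmcRmmmE => mcmcKcRmmmE   [R -> K c R]
mcmcKcRmmmE => mcmcRmmcRmmmE   [K -> R m m]
mcmcRmmcRmmmE => mcmcKcRmmcRmmmE   [R -> K c R]
mcmcKcRmmcRmmmE => mcmcRmmcRmmcRmmmE   [K -> R m m]
mcmcRmmcRmmcRmmmE => mcmcKcRmmcRmmcRmmmE   [R -> K c R]
mcmcKcRmmcRmmcRmmmE => mcmcccRmmcRmmcRmmmE   [K -> c]
mcmcccRmmcRmmcRmmmE => mcmcccmmmcRmmcRmmmE   [R -> m]
mcmcccmmmcRmmcRmmmE => mcmcccmmmcmmmcRmmmE   [R -> m]
mcmcccmmmcmmmcRmmmE => mcmcccmmmcmmmcmmmmE   [R -> m]
mcmcccmmmcmmmcmmmmE => mcmcccmmmcmmmcmmmmcm   [E -> c m]

S=>SEE=>mcmEE=>mcmcKmE=>mcmcRmmmE=>mcmcKcRmmmE=>mcmcRmmcRmmmE=>mcmcKcRmmcRmmmE=>mcmcRmmcRmmcRmmmE=>mcmcKcRmmcRmmcRmmmE=>mcmcccRmmcRmmcRmmmE=>mcmcccmmmcRmmcRmmmE=>mcmcccmmmcmmmcRmmmE=>mcmcccmmmcmmmcmmmmE=>mcmcccmmmcmmmcmmmmcm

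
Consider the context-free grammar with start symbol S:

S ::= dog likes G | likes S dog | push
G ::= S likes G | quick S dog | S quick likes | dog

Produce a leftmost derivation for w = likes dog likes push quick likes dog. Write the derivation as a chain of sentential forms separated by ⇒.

S ⇒ likes S dog ⇒ likes dog likes G dog ⇒ likes dog likes S quick likes dog ⇒ likes dog likes push quick likes dog

S ⇒ likes S dog   [S ::= likes S dog]
likes S dog ⇒ likes dog likes G dog   [S ::= dog likes G]
likes dog likes G dog ⇒ likes dog likes S quick likes dog   [G ::= S quick likes]
likes dog likes S quick likes dog ⇒ likes dog likes push quick likes dog   [S ::= push]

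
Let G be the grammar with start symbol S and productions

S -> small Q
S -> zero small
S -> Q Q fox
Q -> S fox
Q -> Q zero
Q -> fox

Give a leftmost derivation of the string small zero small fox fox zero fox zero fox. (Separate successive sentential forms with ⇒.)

S ⇒ Q Q fox ⇒ Q zero Q fox ⇒ S fox zero Q fox ⇒ small Q fox zero Q fox ⇒ small S fox fox zero Q fox ⇒ small zero small fox fox zero Q fox ⇒ small zero small fox fox zero Q zero fox ⇒ small zero small fox fox zero fox zero fox

S ⇒ Q Q fox   [S -> Q Q fox]
Q Q fox ⇒ Q zero Q fox   [Q -> Q zero]
Q zero Q fox ⇒ S fox zero Q fox   [Q -> S fox]
S fox zero Q fox ⇒ small Q fox zero Q fox   [S -> small Q]
small Q fox zero Q fox ⇒ small S fox fox zero Q fox   [Q -> S fox]
small S fox fox zero Q fox ⇒ small zero small fox fox zero Q fox   [S -> zero small]
small zero small fox fox zero Q fox ⇒ small zero small fox fox zero Q zero fox   [Q -> Q zero]
small zero small fox fox zero Q zero fox ⇒ small zero small fox fox zero fox zero fox   [Q -> fox]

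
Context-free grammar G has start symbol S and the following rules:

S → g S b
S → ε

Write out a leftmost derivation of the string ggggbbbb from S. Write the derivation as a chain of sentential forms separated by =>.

S => gSb => ggSbb => gggSbbb => ggggSbbbb => ggggbbbb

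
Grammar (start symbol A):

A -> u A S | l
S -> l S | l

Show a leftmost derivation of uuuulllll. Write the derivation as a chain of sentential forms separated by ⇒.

A ⇒ uAS   [A -> u A S]
uAS ⇒ uuASS   [A -> u A S]
uuASS ⇒ uuuASSS   [A -> u A S]
uuuASSS ⇒ uuuuASSSS   [A -> u A S]
uuuuASSSS ⇒ uuuulSSSS   [A -> l]
uuuulSSSS ⇒ uuuullSSS   [S -> l]
uuuullSSS ⇒ uuuulllSS   [S -> l]
uuuulllSS ⇒ uuuullllS   [S -> l]
uuuullllS ⇒ uuuulllll   [S -> l]

A ⇒ uAS ⇒ uuASS ⇒ uuuASSS ⇒ uuuuASSSS ⇒ uuuulSSSS ⇒ uuuullSSS ⇒ uuuulllSS ⇒ uuuullllS ⇒ uuuulllll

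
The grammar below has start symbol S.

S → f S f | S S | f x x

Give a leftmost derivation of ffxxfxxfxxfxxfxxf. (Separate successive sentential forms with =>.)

S => fSf => fSSf => fSSSf => fSSSSf => fSSSSSf => ffxxSSSSf => ffxxfxxSSSf => ffxxfxxfxxSSf => ffxxfxxfxxfxxSf => ffxxfxxfxxfxxfxxf

S => fSf   [S → f S f]
fSf => fSSf   [S → S S]
fSSf => fSSSf   [S → S S]
fSSSf => fSSSSf   [S → S S]
fSSSSf => fSSSSSf   [S → S S]
fSSSSSf => ffxxSSSSf   [S → f x x]
ffxxSSSSf => ffxxfxxSSSf   [S → f x x]
ffxxfxxSSSf => ffxxfxxfxxSSf   [S → f x x]
ffxxfxxfxxSSf => ffxxfxxfxxfxxSf   [S → f x x]
ffxxfxxfxxfxxSf => ffxxfxxfxxfxxfxxf   [S → f x x]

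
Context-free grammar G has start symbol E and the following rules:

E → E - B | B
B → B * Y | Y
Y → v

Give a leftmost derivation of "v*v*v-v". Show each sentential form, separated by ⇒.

E⇒E-B⇒B-B⇒B*Y-B⇒B*Y*Y-B⇒Y*Y*Y-B⇒v*Y*Y-B⇒v*v*Y-B⇒v*v*v-B⇒v*v*v-Y⇒v*v*v-v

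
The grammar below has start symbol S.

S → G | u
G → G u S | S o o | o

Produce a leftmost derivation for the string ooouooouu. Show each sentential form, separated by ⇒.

S ⇒ G ⇒ GuS ⇒ SoouS ⇒ GoouS ⇒ GuSoouS ⇒ SoouSoouS ⇒ GoouSoouS ⇒ ooouSoouS ⇒ ooouGoouS ⇒ ooouooouS ⇒ ooouooouu

S ⇒ G   [S → G]
G ⇒ GuS   [G → G u S]
GuS ⇒ SoouS   [G → S o o]
SoouS ⇒ GoouS   [S → G]
GoouS ⇒ GuSoouS   [G → G u S]
GuSoouS ⇒ SoouSoouS   [G → S o o]
SoouSoouS ⇒ GoouSoouS   [S → G]
GoouSoouS ⇒ ooouSoouS   [G → o]
ooouSoouS ⇒ ooouGoouS   [S → G]
ooouGoouS ⇒ ooouooouS   [G → o]
ooouooouS ⇒ ooouooouu   [S → u]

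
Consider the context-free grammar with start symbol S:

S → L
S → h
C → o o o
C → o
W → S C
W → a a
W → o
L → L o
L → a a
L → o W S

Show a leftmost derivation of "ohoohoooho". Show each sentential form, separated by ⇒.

S ⇒ L ⇒ Lo ⇒ oWSo ⇒ oSCSo ⇒ ohCSo ⇒ ohoSo ⇒ ohoLo ⇒ ohooWSo ⇒ ohooSCSo ⇒ ohoohCSo ⇒ ohoohoooSo ⇒ ohoohoooho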